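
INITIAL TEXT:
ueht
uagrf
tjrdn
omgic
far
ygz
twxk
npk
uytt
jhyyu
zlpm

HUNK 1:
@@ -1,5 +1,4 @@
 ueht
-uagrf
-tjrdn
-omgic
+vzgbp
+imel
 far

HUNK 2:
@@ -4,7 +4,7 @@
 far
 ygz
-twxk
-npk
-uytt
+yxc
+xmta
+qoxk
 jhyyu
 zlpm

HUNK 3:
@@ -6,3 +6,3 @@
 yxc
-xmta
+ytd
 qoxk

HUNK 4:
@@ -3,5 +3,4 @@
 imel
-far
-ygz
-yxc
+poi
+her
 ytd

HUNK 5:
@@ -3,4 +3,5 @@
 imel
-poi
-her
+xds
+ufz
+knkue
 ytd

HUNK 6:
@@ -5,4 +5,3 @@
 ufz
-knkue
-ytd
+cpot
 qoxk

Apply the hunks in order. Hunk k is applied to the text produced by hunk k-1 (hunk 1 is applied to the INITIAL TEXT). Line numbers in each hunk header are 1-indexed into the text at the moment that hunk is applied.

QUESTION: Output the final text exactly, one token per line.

Hunk 1: at line 1 remove [uagrf,tjrdn,omgic] add [vzgbp,imel] -> 10 lines: ueht vzgbp imel far ygz twxk npk uytt jhyyu zlpm
Hunk 2: at line 4 remove [twxk,npk,uytt] add [yxc,xmta,qoxk] -> 10 lines: ueht vzgbp imel far ygz yxc xmta qoxk jhyyu zlpm
Hunk 3: at line 6 remove [xmta] add [ytd] -> 10 lines: ueht vzgbp imel far ygz yxc ytd qoxk jhyyu zlpm
Hunk 4: at line 3 remove [far,ygz,yxc] add [poi,her] -> 9 lines: ueht vzgbp imel poi her ytd qoxk jhyyu zlpm
Hunk 5: at line 3 remove [poi,her] add [xds,ufz,knkue] -> 10 lines: ueht vzgbp imel xds ufz knkue ytd qoxk jhyyu zlpm
Hunk 6: at line 5 remove [knkue,ytd] add [cpot] -> 9 lines: ueht vzgbp imel xds ufz cpot qoxk jhyyu zlpm

Answer: ueht
vzgbp
imel
xds
ufz
cpot
qoxk
jhyyu
zlpm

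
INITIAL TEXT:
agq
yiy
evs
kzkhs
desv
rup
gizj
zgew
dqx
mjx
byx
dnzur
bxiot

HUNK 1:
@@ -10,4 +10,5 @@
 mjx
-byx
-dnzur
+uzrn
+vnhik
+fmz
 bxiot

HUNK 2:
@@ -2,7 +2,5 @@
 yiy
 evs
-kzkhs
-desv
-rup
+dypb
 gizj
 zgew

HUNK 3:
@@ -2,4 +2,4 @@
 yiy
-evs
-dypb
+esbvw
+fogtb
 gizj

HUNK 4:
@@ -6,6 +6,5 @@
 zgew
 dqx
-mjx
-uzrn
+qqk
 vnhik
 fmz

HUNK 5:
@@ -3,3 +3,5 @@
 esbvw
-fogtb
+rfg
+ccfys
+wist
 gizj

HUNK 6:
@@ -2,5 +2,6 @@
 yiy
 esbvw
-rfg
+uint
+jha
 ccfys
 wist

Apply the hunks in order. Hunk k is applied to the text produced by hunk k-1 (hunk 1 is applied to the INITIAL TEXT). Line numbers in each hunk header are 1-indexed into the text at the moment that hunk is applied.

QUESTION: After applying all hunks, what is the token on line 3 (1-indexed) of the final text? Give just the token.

Answer: esbvw

Derivation:
Hunk 1: at line 10 remove [byx,dnzur] add [uzrn,vnhik,fmz] -> 14 lines: agq yiy evs kzkhs desv rup gizj zgew dqx mjx uzrn vnhik fmz bxiot
Hunk 2: at line 2 remove [kzkhs,desv,rup] add [dypb] -> 12 lines: agq yiy evs dypb gizj zgew dqx mjx uzrn vnhik fmz bxiot
Hunk 3: at line 2 remove [evs,dypb] add [esbvw,fogtb] -> 12 lines: agq yiy esbvw fogtb gizj zgew dqx mjx uzrn vnhik fmz bxiot
Hunk 4: at line 6 remove [mjx,uzrn] add [qqk] -> 11 lines: agq yiy esbvw fogtb gizj zgew dqx qqk vnhik fmz bxiot
Hunk 5: at line 3 remove [fogtb] add [rfg,ccfys,wist] -> 13 lines: agq yiy esbvw rfg ccfys wist gizj zgew dqx qqk vnhik fmz bxiot
Hunk 6: at line 2 remove [rfg] add [uint,jha] -> 14 lines: agq yiy esbvw uint jha ccfys wist gizj zgew dqx qqk vnhik fmz bxiot
Final line 3: esbvw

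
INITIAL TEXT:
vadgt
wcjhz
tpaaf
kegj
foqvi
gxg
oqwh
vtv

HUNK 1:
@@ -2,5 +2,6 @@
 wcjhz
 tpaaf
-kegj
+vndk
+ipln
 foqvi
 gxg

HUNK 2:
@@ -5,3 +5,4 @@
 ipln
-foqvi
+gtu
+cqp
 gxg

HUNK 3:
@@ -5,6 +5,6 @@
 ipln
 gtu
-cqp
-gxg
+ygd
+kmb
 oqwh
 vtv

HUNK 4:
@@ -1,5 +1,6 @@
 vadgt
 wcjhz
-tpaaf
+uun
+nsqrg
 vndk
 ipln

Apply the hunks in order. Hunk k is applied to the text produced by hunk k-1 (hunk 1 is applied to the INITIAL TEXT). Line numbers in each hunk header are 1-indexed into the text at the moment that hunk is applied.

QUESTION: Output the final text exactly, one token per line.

Answer: vadgt
wcjhz
uun
nsqrg
vndk
ipln
gtu
ygd
kmb
oqwh
vtv

Derivation:
Hunk 1: at line 2 remove [kegj] add [vndk,ipln] -> 9 lines: vadgt wcjhz tpaaf vndk ipln foqvi gxg oqwh vtv
Hunk 2: at line 5 remove [foqvi] add [gtu,cqp] -> 10 lines: vadgt wcjhz tpaaf vndk ipln gtu cqp gxg oqwh vtv
Hunk 3: at line 5 remove [cqp,gxg] add [ygd,kmb] -> 10 lines: vadgt wcjhz tpaaf vndk ipln gtu ygd kmb oqwh vtv
Hunk 4: at line 1 remove [tpaaf] add [uun,nsqrg] -> 11 lines: vadgt wcjhz uun nsqrg vndk ipln gtu ygd kmb oqwh vtv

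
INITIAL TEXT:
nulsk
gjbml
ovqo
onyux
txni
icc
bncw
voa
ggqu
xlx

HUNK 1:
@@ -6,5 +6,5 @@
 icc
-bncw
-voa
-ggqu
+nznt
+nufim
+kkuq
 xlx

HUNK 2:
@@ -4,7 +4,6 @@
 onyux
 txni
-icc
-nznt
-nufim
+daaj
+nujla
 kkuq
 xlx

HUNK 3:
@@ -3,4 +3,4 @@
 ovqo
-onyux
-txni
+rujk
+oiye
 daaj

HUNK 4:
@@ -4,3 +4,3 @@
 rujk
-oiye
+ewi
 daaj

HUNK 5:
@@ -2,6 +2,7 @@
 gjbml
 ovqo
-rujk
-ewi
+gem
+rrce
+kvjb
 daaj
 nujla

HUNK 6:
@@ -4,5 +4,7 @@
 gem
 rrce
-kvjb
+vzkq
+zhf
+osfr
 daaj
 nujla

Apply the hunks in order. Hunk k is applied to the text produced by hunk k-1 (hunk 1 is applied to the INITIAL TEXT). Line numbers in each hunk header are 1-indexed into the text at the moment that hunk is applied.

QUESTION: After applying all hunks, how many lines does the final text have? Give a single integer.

Hunk 1: at line 6 remove [bncw,voa,ggqu] add [nznt,nufim,kkuq] -> 10 lines: nulsk gjbml ovqo onyux txni icc nznt nufim kkuq xlx
Hunk 2: at line 4 remove [icc,nznt,nufim] add [daaj,nujla] -> 9 lines: nulsk gjbml ovqo onyux txni daaj nujla kkuq xlx
Hunk 3: at line 3 remove [onyux,txni] add [rujk,oiye] -> 9 lines: nulsk gjbml ovqo rujk oiye daaj nujla kkuq xlx
Hunk 4: at line 4 remove [oiye] add [ewi] -> 9 lines: nulsk gjbml ovqo rujk ewi daaj nujla kkuq xlx
Hunk 5: at line 2 remove [rujk,ewi] add [gem,rrce,kvjb] -> 10 lines: nulsk gjbml ovqo gem rrce kvjb daaj nujla kkuq xlx
Hunk 6: at line 4 remove [kvjb] add [vzkq,zhf,osfr] -> 12 lines: nulsk gjbml ovqo gem rrce vzkq zhf osfr daaj nujla kkuq xlx
Final line count: 12

Answer: 12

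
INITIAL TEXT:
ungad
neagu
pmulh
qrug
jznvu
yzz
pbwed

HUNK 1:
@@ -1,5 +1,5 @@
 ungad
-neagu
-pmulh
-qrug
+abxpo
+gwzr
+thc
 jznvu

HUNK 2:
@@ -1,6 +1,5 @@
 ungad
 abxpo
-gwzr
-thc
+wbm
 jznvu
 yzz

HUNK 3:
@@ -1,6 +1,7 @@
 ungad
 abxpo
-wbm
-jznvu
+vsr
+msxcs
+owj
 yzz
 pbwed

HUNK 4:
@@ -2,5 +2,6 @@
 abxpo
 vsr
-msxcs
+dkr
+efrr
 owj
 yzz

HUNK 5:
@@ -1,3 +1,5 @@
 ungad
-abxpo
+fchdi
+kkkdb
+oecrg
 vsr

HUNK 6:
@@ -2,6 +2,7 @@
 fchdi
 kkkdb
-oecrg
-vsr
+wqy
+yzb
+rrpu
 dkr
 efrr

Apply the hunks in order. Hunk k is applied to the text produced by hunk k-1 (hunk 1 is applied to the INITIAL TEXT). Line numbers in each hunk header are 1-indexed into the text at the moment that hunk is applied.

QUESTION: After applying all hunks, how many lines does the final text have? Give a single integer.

Hunk 1: at line 1 remove [neagu,pmulh,qrug] add [abxpo,gwzr,thc] -> 7 lines: ungad abxpo gwzr thc jznvu yzz pbwed
Hunk 2: at line 1 remove [gwzr,thc] add [wbm] -> 6 lines: ungad abxpo wbm jznvu yzz pbwed
Hunk 3: at line 1 remove [wbm,jznvu] add [vsr,msxcs,owj] -> 7 lines: ungad abxpo vsr msxcs owj yzz pbwed
Hunk 4: at line 2 remove [msxcs] add [dkr,efrr] -> 8 lines: ungad abxpo vsr dkr efrr owj yzz pbwed
Hunk 5: at line 1 remove [abxpo] add [fchdi,kkkdb,oecrg] -> 10 lines: ungad fchdi kkkdb oecrg vsr dkr efrr owj yzz pbwed
Hunk 6: at line 2 remove [oecrg,vsr] add [wqy,yzb,rrpu] -> 11 lines: ungad fchdi kkkdb wqy yzb rrpu dkr efrr owj yzz pbwed
Final line count: 11

Answer: 11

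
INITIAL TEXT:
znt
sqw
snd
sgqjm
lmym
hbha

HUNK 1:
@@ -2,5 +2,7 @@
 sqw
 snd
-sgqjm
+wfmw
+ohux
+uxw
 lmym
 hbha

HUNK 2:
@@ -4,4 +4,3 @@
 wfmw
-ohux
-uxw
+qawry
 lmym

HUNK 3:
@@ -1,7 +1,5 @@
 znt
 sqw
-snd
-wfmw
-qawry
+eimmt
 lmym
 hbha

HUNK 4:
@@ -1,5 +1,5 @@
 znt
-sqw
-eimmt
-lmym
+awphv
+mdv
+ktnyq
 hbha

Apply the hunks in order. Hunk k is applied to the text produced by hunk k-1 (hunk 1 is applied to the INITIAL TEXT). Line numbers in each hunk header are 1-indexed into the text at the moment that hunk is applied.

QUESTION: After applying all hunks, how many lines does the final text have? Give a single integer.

Hunk 1: at line 2 remove [sgqjm] add [wfmw,ohux,uxw] -> 8 lines: znt sqw snd wfmw ohux uxw lmym hbha
Hunk 2: at line 4 remove [ohux,uxw] add [qawry] -> 7 lines: znt sqw snd wfmw qawry lmym hbha
Hunk 3: at line 1 remove [snd,wfmw,qawry] add [eimmt] -> 5 lines: znt sqw eimmt lmym hbha
Hunk 4: at line 1 remove [sqw,eimmt,lmym] add [awphv,mdv,ktnyq] -> 5 lines: znt awphv mdv ktnyq hbha
Final line count: 5

Answer: 5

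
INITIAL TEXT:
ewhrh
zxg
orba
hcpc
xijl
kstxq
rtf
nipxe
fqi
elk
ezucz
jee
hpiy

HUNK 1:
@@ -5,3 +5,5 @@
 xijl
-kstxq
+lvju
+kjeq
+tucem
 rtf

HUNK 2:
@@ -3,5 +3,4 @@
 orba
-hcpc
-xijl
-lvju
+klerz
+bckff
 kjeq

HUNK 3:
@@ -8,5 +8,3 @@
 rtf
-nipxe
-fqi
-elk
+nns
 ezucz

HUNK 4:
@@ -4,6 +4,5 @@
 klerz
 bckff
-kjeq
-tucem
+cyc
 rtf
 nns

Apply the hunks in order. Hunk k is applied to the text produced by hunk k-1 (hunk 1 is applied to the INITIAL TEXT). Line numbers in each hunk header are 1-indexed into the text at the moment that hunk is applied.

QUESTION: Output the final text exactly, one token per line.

Answer: ewhrh
zxg
orba
klerz
bckff
cyc
rtf
nns
ezucz
jee
hpiy

Derivation:
Hunk 1: at line 5 remove [kstxq] add [lvju,kjeq,tucem] -> 15 lines: ewhrh zxg orba hcpc xijl lvju kjeq tucem rtf nipxe fqi elk ezucz jee hpiy
Hunk 2: at line 3 remove [hcpc,xijl,lvju] add [klerz,bckff] -> 14 lines: ewhrh zxg orba klerz bckff kjeq tucem rtf nipxe fqi elk ezucz jee hpiy
Hunk 3: at line 8 remove [nipxe,fqi,elk] add [nns] -> 12 lines: ewhrh zxg orba klerz bckff kjeq tucem rtf nns ezucz jee hpiy
Hunk 4: at line 4 remove [kjeq,tucem] add [cyc] -> 11 lines: ewhrh zxg orba klerz bckff cyc rtf nns ezucz jee hpiy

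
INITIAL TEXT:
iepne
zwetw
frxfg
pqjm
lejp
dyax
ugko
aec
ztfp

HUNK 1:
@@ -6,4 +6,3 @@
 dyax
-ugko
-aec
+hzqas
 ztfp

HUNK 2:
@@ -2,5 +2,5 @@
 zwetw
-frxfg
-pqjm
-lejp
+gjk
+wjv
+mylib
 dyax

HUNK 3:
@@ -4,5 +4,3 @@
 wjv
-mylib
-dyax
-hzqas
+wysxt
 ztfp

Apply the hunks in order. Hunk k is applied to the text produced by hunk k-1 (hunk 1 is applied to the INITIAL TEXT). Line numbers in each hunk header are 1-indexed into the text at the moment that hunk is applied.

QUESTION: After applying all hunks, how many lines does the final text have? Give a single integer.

Answer: 6

Derivation:
Hunk 1: at line 6 remove [ugko,aec] add [hzqas] -> 8 lines: iepne zwetw frxfg pqjm lejp dyax hzqas ztfp
Hunk 2: at line 2 remove [frxfg,pqjm,lejp] add [gjk,wjv,mylib] -> 8 lines: iepne zwetw gjk wjv mylib dyax hzqas ztfp
Hunk 3: at line 4 remove [mylib,dyax,hzqas] add [wysxt] -> 6 lines: iepne zwetw gjk wjv wysxt ztfp
Final line count: 6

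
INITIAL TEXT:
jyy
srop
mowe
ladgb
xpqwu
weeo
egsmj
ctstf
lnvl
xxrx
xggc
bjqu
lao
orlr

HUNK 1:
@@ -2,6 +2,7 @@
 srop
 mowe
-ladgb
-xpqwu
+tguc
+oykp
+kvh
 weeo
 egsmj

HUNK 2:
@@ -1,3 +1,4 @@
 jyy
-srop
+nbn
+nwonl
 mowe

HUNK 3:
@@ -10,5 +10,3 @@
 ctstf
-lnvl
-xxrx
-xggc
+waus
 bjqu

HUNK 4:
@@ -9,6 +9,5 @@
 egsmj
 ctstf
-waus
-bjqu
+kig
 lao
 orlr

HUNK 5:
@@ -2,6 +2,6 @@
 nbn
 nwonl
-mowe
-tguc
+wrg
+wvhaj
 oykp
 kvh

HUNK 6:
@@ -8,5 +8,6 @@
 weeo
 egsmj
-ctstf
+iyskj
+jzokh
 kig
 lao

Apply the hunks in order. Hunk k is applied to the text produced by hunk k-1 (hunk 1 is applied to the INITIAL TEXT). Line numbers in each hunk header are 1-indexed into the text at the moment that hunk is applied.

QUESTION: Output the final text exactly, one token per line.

Answer: jyy
nbn
nwonl
wrg
wvhaj
oykp
kvh
weeo
egsmj
iyskj
jzokh
kig
lao
orlr

Derivation:
Hunk 1: at line 2 remove [ladgb,xpqwu] add [tguc,oykp,kvh] -> 15 lines: jyy srop mowe tguc oykp kvh weeo egsmj ctstf lnvl xxrx xggc bjqu lao orlr
Hunk 2: at line 1 remove [srop] add [nbn,nwonl] -> 16 lines: jyy nbn nwonl mowe tguc oykp kvh weeo egsmj ctstf lnvl xxrx xggc bjqu lao orlr
Hunk 3: at line 10 remove [lnvl,xxrx,xggc] add [waus] -> 14 lines: jyy nbn nwonl mowe tguc oykp kvh weeo egsmj ctstf waus bjqu lao orlr
Hunk 4: at line 9 remove [waus,bjqu] add [kig] -> 13 lines: jyy nbn nwonl mowe tguc oykp kvh weeo egsmj ctstf kig lao orlr
Hunk 5: at line 2 remove [mowe,tguc] add [wrg,wvhaj] -> 13 lines: jyy nbn nwonl wrg wvhaj oykp kvh weeo egsmj ctstf kig lao orlr
Hunk 6: at line 8 remove [ctstf] add [iyskj,jzokh] -> 14 lines: jyy nbn nwonl wrg wvhaj oykp kvh weeo egsmj iyskj jzokh kig lao orlr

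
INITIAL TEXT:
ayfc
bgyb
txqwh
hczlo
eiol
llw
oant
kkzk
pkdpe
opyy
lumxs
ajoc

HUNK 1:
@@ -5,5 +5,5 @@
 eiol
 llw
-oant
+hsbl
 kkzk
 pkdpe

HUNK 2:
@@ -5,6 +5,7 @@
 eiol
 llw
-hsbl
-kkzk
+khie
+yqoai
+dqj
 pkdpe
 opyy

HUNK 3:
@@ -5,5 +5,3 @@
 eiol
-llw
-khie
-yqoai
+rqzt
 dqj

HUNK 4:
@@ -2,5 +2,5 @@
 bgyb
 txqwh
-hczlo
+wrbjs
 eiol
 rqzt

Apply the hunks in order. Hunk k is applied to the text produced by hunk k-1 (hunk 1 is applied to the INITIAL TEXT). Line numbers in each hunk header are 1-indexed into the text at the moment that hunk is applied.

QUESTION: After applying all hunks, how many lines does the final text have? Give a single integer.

Hunk 1: at line 5 remove [oant] add [hsbl] -> 12 lines: ayfc bgyb txqwh hczlo eiol llw hsbl kkzk pkdpe opyy lumxs ajoc
Hunk 2: at line 5 remove [hsbl,kkzk] add [khie,yqoai,dqj] -> 13 lines: ayfc bgyb txqwh hczlo eiol llw khie yqoai dqj pkdpe opyy lumxs ajoc
Hunk 3: at line 5 remove [llw,khie,yqoai] add [rqzt] -> 11 lines: ayfc bgyb txqwh hczlo eiol rqzt dqj pkdpe opyy lumxs ajoc
Hunk 4: at line 2 remove [hczlo] add [wrbjs] -> 11 lines: ayfc bgyb txqwh wrbjs eiol rqzt dqj pkdpe opyy lumxs ajoc
Final line count: 11

Answer: 11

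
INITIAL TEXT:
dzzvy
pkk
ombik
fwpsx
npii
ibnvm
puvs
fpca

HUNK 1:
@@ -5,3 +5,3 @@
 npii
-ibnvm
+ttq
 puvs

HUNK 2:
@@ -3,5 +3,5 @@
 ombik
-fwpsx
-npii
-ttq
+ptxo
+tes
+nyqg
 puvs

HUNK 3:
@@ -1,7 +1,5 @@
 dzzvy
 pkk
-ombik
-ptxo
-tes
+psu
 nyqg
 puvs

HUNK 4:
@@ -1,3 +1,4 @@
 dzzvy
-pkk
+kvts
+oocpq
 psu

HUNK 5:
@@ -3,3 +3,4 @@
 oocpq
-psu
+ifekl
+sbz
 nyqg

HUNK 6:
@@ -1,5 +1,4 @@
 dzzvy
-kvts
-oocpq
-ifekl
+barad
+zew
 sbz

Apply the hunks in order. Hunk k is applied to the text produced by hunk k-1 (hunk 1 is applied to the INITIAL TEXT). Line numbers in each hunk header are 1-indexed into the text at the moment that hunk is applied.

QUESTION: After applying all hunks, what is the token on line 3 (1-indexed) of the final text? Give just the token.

Answer: zew

Derivation:
Hunk 1: at line 5 remove [ibnvm] add [ttq] -> 8 lines: dzzvy pkk ombik fwpsx npii ttq puvs fpca
Hunk 2: at line 3 remove [fwpsx,npii,ttq] add [ptxo,tes,nyqg] -> 8 lines: dzzvy pkk ombik ptxo tes nyqg puvs fpca
Hunk 3: at line 1 remove [ombik,ptxo,tes] add [psu] -> 6 lines: dzzvy pkk psu nyqg puvs fpca
Hunk 4: at line 1 remove [pkk] add [kvts,oocpq] -> 7 lines: dzzvy kvts oocpq psu nyqg puvs fpca
Hunk 5: at line 3 remove [psu] add [ifekl,sbz] -> 8 lines: dzzvy kvts oocpq ifekl sbz nyqg puvs fpca
Hunk 6: at line 1 remove [kvts,oocpq,ifekl] add [barad,zew] -> 7 lines: dzzvy barad zew sbz nyqg puvs fpca
Final line 3: zew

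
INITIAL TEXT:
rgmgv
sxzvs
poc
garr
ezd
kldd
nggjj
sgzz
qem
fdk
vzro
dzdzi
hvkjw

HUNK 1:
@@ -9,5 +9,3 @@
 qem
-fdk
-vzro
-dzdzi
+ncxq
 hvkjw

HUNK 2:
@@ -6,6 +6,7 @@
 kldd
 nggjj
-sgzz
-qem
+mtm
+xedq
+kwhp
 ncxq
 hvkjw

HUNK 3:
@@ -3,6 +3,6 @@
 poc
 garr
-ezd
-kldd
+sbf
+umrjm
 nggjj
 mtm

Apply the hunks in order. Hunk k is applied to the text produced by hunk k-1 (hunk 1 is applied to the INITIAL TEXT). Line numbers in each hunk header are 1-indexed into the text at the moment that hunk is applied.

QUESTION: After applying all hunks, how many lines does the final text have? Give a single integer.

Answer: 12

Derivation:
Hunk 1: at line 9 remove [fdk,vzro,dzdzi] add [ncxq] -> 11 lines: rgmgv sxzvs poc garr ezd kldd nggjj sgzz qem ncxq hvkjw
Hunk 2: at line 6 remove [sgzz,qem] add [mtm,xedq,kwhp] -> 12 lines: rgmgv sxzvs poc garr ezd kldd nggjj mtm xedq kwhp ncxq hvkjw
Hunk 3: at line 3 remove [ezd,kldd] add [sbf,umrjm] -> 12 lines: rgmgv sxzvs poc garr sbf umrjm nggjj mtm xedq kwhp ncxq hvkjw
Final line count: 12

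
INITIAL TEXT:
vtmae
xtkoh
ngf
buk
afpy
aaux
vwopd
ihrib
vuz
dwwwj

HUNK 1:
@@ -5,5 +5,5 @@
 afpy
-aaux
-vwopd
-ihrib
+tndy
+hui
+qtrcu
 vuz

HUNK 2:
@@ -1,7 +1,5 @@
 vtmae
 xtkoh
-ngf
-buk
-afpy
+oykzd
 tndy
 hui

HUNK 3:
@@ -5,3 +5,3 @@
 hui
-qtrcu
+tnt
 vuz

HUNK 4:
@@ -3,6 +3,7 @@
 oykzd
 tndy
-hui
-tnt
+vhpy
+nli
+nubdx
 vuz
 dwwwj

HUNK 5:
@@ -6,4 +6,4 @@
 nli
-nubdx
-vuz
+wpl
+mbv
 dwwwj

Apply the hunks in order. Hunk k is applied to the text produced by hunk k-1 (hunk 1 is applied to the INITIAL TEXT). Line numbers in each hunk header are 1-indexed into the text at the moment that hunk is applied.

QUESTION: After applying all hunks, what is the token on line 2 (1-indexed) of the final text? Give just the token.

Hunk 1: at line 5 remove [aaux,vwopd,ihrib] add [tndy,hui,qtrcu] -> 10 lines: vtmae xtkoh ngf buk afpy tndy hui qtrcu vuz dwwwj
Hunk 2: at line 1 remove [ngf,buk,afpy] add [oykzd] -> 8 lines: vtmae xtkoh oykzd tndy hui qtrcu vuz dwwwj
Hunk 3: at line 5 remove [qtrcu] add [tnt] -> 8 lines: vtmae xtkoh oykzd tndy hui tnt vuz dwwwj
Hunk 4: at line 3 remove [hui,tnt] add [vhpy,nli,nubdx] -> 9 lines: vtmae xtkoh oykzd tndy vhpy nli nubdx vuz dwwwj
Hunk 5: at line 6 remove [nubdx,vuz] add [wpl,mbv] -> 9 lines: vtmae xtkoh oykzd tndy vhpy nli wpl mbv dwwwj
Final line 2: xtkoh

Answer: xtkoh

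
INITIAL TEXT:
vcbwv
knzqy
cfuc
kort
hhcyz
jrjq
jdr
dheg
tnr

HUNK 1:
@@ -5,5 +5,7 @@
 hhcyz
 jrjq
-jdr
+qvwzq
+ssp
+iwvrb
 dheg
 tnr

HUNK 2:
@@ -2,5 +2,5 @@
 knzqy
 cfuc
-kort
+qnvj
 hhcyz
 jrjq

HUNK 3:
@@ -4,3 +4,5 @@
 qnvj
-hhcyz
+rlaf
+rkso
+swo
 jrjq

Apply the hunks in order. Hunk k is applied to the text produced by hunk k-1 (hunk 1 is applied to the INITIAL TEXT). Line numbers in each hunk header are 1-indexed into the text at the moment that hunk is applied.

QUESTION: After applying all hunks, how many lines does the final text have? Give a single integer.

Answer: 13

Derivation:
Hunk 1: at line 5 remove [jdr] add [qvwzq,ssp,iwvrb] -> 11 lines: vcbwv knzqy cfuc kort hhcyz jrjq qvwzq ssp iwvrb dheg tnr
Hunk 2: at line 2 remove [kort] add [qnvj] -> 11 lines: vcbwv knzqy cfuc qnvj hhcyz jrjq qvwzq ssp iwvrb dheg tnr
Hunk 3: at line 4 remove [hhcyz] add [rlaf,rkso,swo] -> 13 lines: vcbwv knzqy cfuc qnvj rlaf rkso swo jrjq qvwzq ssp iwvrb dheg tnr
Final line count: 13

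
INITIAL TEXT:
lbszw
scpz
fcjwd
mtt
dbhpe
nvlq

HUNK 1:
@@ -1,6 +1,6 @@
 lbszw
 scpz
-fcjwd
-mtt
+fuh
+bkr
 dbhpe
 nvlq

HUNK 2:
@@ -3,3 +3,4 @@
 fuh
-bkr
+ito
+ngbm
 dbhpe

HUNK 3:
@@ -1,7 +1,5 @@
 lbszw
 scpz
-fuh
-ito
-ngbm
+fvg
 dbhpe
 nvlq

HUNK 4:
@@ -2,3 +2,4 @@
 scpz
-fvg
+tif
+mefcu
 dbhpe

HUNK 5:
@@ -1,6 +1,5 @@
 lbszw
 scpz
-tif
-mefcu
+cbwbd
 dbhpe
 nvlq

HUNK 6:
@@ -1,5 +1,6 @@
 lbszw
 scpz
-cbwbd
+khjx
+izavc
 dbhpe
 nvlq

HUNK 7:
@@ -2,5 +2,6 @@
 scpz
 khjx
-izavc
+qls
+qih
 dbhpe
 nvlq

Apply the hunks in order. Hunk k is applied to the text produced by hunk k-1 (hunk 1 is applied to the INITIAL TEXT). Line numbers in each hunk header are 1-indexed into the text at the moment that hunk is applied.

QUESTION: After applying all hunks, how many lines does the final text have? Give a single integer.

Answer: 7

Derivation:
Hunk 1: at line 1 remove [fcjwd,mtt] add [fuh,bkr] -> 6 lines: lbszw scpz fuh bkr dbhpe nvlq
Hunk 2: at line 3 remove [bkr] add [ito,ngbm] -> 7 lines: lbszw scpz fuh ito ngbm dbhpe nvlq
Hunk 3: at line 1 remove [fuh,ito,ngbm] add [fvg] -> 5 lines: lbszw scpz fvg dbhpe nvlq
Hunk 4: at line 2 remove [fvg] add [tif,mefcu] -> 6 lines: lbszw scpz tif mefcu dbhpe nvlq
Hunk 5: at line 1 remove [tif,mefcu] add [cbwbd] -> 5 lines: lbszw scpz cbwbd dbhpe nvlq
Hunk 6: at line 1 remove [cbwbd] add [khjx,izavc] -> 6 lines: lbszw scpz khjx izavc dbhpe nvlq
Hunk 7: at line 2 remove [izavc] add [qls,qih] -> 7 lines: lbszw scpz khjx qls qih dbhpe nvlq
Final line count: 7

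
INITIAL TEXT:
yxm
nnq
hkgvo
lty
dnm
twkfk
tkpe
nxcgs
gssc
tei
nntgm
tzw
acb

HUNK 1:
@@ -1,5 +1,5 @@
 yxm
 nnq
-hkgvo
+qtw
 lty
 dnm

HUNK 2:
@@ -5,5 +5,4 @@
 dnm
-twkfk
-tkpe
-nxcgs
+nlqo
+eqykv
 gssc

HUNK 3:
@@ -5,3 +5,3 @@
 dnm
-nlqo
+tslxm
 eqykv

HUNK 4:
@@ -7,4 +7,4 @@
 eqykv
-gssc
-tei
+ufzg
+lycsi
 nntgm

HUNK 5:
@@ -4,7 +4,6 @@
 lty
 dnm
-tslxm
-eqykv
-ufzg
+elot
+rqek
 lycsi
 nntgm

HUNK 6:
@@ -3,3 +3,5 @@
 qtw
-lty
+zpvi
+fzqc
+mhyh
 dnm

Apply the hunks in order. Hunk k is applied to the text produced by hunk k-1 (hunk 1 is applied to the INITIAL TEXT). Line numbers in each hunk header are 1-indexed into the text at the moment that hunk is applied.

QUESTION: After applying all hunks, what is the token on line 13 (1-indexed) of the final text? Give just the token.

Hunk 1: at line 1 remove [hkgvo] add [qtw] -> 13 lines: yxm nnq qtw lty dnm twkfk tkpe nxcgs gssc tei nntgm tzw acb
Hunk 2: at line 5 remove [twkfk,tkpe,nxcgs] add [nlqo,eqykv] -> 12 lines: yxm nnq qtw lty dnm nlqo eqykv gssc tei nntgm tzw acb
Hunk 3: at line 5 remove [nlqo] add [tslxm] -> 12 lines: yxm nnq qtw lty dnm tslxm eqykv gssc tei nntgm tzw acb
Hunk 4: at line 7 remove [gssc,tei] add [ufzg,lycsi] -> 12 lines: yxm nnq qtw lty dnm tslxm eqykv ufzg lycsi nntgm tzw acb
Hunk 5: at line 4 remove [tslxm,eqykv,ufzg] add [elot,rqek] -> 11 lines: yxm nnq qtw lty dnm elot rqek lycsi nntgm tzw acb
Hunk 6: at line 3 remove [lty] add [zpvi,fzqc,mhyh] -> 13 lines: yxm nnq qtw zpvi fzqc mhyh dnm elot rqek lycsi nntgm tzw acb
Final line 13: acb

Answer: acb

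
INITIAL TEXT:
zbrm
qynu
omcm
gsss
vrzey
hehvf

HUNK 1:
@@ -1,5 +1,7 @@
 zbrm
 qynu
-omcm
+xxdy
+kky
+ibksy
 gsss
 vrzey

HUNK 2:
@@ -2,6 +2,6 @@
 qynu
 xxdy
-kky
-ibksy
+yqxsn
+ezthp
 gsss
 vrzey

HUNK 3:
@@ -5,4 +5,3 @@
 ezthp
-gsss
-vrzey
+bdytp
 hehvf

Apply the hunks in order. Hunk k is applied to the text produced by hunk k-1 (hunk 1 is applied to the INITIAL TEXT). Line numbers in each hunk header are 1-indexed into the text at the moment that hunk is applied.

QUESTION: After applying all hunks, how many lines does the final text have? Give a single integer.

Hunk 1: at line 1 remove [omcm] add [xxdy,kky,ibksy] -> 8 lines: zbrm qynu xxdy kky ibksy gsss vrzey hehvf
Hunk 2: at line 2 remove [kky,ibksy] add [yqxsn,ezthp] -> 8 lines: zbrm qynu xxdy yqxsn ezthp gsss vrzey hehvf
Hunk 3: at line 5 remove [gsss,vrzey] add [bdytp] -> 7 lines: zbrm qynu xxdy yqxsn ezthp bdytp hehvf
Final line count: 7

Answer: 7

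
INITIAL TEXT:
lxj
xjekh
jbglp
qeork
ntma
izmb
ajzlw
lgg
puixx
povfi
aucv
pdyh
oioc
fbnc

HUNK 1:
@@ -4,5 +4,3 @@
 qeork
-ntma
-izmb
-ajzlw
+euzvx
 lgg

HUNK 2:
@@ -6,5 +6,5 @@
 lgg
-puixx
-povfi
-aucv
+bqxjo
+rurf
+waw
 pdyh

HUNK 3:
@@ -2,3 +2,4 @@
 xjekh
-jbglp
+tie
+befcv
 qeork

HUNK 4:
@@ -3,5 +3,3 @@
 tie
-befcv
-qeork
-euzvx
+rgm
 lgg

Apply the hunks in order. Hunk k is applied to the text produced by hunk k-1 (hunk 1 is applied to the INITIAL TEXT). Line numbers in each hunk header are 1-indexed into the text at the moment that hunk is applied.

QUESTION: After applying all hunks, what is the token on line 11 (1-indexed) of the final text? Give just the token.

Answer: fbnc

Derivation:
Hunk 1: at line 4 remove [ntma,izmb,ajzlw] add [euzvx] -> 12 lines: lxj xjekh jbglp qeork euzvx lgg puixx povfi aucv pdyh oioc fbnc
Hunk 2: at line 6 remove [puixx,povfi,aucv] add [bqxjo,rurf,waw] -> 12 lines: lxj xjekh jbglp qeork euzvx lgg bqxjo rurf waw pdyh oioc fbnc
Hunk 3: at line 2 remove [jbglp] add [tie,befcv] -> 13 lines: lxj xjekh tie befcv qeork euzvx lgg bqxjo rurf waw pdyh oioc fbnc
Hunk 4: at line 3 remove [befcv,qeork,euzvx] add [rgm] -> 11 lines: lxj xjekh tie rgm lgg bqxjo rurf waw pdyh oioc fbnc
Final line 11: fbnc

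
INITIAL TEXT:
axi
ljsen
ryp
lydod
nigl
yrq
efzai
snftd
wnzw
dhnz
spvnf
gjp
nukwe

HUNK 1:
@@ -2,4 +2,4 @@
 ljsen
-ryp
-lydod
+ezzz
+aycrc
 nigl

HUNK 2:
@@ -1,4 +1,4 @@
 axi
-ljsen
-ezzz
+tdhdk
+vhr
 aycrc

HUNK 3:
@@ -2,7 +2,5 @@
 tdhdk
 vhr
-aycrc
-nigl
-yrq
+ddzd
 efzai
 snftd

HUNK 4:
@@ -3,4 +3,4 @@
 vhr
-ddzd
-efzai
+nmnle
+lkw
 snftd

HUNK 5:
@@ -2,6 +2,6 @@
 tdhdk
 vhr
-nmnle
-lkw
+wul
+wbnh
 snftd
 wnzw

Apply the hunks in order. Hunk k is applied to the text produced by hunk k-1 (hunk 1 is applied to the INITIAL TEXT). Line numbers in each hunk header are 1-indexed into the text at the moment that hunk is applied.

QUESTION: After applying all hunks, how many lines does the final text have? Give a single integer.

Answer: 11

Derivation:
Hunk 1: at line 2 remove [ryp,lydod] add [ezzz,aycrc] -> 13 lines: axi ljsen ezzz aycrc nigl yrq efzai snftd wnzw dhnz spvnf gjp nukwe
Hunk 2: at line 1 remove [ljsen,ezzz] add [tdhdk,vhr] -> 13 lines: axi tdhdk vhr aycrc nigl yrq efzai snftd wnzw dhnz spvnf gjp nukwe
Hunk 3: at line 2 remove [aycrc,nigl,yrq] add [ddzd] -> 11 lines: axi tdhdk vhr ddzd efzai snftd wnzw dhnz spvnf gjp nukwe
Hunk 4: at line 3 remove [ddzd,efzai] add [nmnle,lkw] -> 11 lines: axi tdhdk vhr nmnle lkw snftd wnzw dhnz spvnf gjp nukwe
Hunk 5: at line 2 remove [nmnle,lkw] add [wul,wbnh] -> 11 lines: axi tdhdk vhr wul wbnh snftd wnzw dhnz spvnf gjp nukwe
Final line count: 11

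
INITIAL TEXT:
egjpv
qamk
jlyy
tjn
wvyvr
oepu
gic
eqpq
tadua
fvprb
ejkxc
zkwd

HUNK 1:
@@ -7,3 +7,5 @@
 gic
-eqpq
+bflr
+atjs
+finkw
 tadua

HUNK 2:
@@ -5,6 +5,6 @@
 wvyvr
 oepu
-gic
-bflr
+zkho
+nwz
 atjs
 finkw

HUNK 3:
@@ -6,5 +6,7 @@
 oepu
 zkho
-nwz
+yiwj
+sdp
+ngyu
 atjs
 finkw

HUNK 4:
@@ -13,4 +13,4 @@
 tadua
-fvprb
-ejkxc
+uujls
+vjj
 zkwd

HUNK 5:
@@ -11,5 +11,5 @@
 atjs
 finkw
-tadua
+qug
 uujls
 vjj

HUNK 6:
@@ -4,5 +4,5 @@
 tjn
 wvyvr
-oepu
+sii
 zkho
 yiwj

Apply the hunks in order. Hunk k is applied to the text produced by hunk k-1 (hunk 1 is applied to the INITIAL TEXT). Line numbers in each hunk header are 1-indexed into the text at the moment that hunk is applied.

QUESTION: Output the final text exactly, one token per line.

Hunk 1: at line 7 remove [eqpq] add [bflr,atjs,finkw] -> 14 lines: egjpv qamk jlyy tjn wvyvr oepu gic bflr atjs finkw tadua fvprb ejkxc zkwd
Hunk 2: at line 5 remove [gic,bflr] add [zkho,nwz] -> 14 lines: egjpv qamk jlyy tjn wvyvr oepu zkho nwz atjs finkw tadua fvprb ejkxc zkwd
Hunk 3: at line 6 remove [nwz] add [yiwj,sdp,ngyu] -> 16 lines: egjpv qamk jlyy tjn wvyvr oepu zkho yiwj sdp ngyu atjs finkw tadua fvprb ejkxc zkwd
Hunk 4: at line 13 remove [fvprb,ejkxc] add [uujls,vjj] -> 16 lines: egjpv qamk jlyy tjn wvyvr oepu zkho yiwj sdp ngyu atjs finkw tadua uujls vjj zkwd
Hunk 5: at line 11 remove [tadua] add [qug] -> 16 lines: egjpv qamk jlyy tjn wvyvr oepu zkho yiwj sdp ngyu atjs finkw qug uujls vjj zkwd
Hunk 6: at line 4 remove [oepu] add [sii] -> 16 lines: egjpv qamk jlyy tjn wvyvr sii zkho yiwj sdp ngyu atjs finkw qug uujls vjj zkwd

Answer: egjpv
qamk
jlyy
tjn
wvyvr
sii
zkho
yiwj
sdp
ngyu
atjs
finkw
qug
uujls
vjj
zkwd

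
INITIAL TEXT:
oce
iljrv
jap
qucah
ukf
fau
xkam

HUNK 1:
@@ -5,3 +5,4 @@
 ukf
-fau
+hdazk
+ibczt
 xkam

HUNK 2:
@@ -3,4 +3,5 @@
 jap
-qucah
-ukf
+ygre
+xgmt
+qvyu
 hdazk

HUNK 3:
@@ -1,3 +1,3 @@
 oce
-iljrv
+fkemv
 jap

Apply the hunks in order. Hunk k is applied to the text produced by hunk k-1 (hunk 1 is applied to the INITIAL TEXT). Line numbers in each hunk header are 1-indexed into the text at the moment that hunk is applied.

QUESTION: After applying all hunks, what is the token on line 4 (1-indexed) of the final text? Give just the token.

Hunk 1: at line 5 remove [fau] add [hdazk,ibczt] -> 8 lines: oce iljrv jap qucah ukf hdazk ibczt xkam
Hunk 2: at line 3 remove [qucah,ukf] add [ygre,xgmt,qvyu] -> 9 lines: oce iljrv jap ygre xgmt qvyu hdazk ibczt xkam
Hunk 3: at line 1 remove [iljrv] add [fkemv] -> 9 lines: oce fkemv jap ygre xgmt qvyu hdazk ibczt xkam
Final line 4: ygre

Answer: ygre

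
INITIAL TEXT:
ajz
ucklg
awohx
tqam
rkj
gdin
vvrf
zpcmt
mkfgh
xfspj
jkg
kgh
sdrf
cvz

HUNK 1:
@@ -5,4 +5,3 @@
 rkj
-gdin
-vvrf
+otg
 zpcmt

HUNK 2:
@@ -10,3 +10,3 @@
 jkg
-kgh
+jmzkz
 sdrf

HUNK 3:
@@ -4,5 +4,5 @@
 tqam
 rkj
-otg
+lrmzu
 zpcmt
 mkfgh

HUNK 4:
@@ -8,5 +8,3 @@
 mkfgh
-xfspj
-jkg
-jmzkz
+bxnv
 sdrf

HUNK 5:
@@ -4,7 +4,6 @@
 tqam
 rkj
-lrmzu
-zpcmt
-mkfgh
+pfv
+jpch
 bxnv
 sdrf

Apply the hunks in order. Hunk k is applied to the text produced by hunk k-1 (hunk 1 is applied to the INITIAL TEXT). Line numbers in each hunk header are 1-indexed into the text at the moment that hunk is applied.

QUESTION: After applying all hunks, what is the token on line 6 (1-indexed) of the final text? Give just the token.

Hunk 1: at line 5 remove [gdin,vvrf] add [otg] -> 13 lines: ajz ucklg awohx tqam rkj otg zpcmt mkfgh xfspj jkg kgh sdrf cvz
Hunk 2: at line 10 remove [kgh] add [jmzkz] -> 13 lines: ajz ucklg awohx tqam rkj otg zpcmt mkfgh xfspj jkg jmzkz sdrf cvz
Hunk 3: at line 4 remove [otg] add [lrmzu] -> 13 lines: ajz ucklg awohx tqam rkj lrmzu zpcmt mkfgh xfspj jkg jmzkz sdrf cvz
Hunk 4: at line 8 remove [xfspj,jkg,jmzkz] add [bxnv] -> 11 lines: ajz ucklg awohx tqam rkj lrmzu zpcmt mkfgh bxnv sdrf cvz
Hunk 5: at line 4 remove [lrmzu,zpcmt,mkfgh] add [pfv,jpch] -> 10 lines: ajz ucklg awohx tqam rkj pfv jpch bxnv sdrf cvz
Final line 6: pfv

Answer: pfv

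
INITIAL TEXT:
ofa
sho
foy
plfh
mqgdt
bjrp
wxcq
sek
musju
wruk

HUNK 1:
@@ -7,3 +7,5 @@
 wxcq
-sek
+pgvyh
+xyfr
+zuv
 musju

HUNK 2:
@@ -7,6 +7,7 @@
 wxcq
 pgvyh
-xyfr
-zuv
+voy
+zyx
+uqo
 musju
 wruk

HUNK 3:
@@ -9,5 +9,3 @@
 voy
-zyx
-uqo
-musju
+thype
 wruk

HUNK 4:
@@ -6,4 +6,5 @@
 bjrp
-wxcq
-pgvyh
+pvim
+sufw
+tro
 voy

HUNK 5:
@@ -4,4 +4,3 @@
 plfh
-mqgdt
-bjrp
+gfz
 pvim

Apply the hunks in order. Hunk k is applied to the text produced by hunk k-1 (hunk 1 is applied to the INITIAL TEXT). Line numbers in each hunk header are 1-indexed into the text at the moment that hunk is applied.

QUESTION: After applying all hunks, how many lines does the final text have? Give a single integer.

Hunk 1: at line 7 remove [sek] add [pgvyh,xyfr,zuv] -> 12 lines: ofa sho foy plfh mqgdt bjrp wxcq pgvyh xyfr zuv musju wruk
Hunk 2: at line 7 remove [xyfr,zuv] add [voy,zyx,uqo] -> 13 lines: ofa sho foy plfh mqgdt bjrp wxcq pgvyh voy zyx uqo musju wruk
Hunk 3: at line 9 remove [zyx,uqo,musju] add [thype] -> 11 lines: ofa sho foy plfh mqgdt bjrp wxcq pgvyh voy thype wruk
Hunk 4: at line 6 remove [wxcq,pgvyh] add [pvim,sufw,tro] -> 12 lines: ofa sho foy plfh mqgdt bjrp pvim sufw tro voy thype wruk
Hunk 5: at line 4 remove [mqgdt,bjrp] add [gfz] -> 11 lines: ofa sho foy plfh gfz pvim sufw tro voy thype wruk
Final line count: 11

Answer: 11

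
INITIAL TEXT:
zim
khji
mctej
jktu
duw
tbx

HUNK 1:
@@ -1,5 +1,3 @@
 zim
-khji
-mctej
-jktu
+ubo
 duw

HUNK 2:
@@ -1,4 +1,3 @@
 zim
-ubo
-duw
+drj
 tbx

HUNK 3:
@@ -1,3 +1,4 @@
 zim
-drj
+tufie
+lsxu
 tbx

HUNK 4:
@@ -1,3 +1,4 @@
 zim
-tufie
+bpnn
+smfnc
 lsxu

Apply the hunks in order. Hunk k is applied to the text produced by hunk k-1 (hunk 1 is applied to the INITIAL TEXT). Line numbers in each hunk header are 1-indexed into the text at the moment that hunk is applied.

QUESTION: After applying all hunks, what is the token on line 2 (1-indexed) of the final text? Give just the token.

Hunk 1: at line 1 remove [khji,mctej,jktu] add [ubo] -> 4 lines: zim ubo duw tbx
Hunk 2: at line 1 remove [ubo,duw] add [drj] -> 3 lines: zim drj tbx
Hunk 3: at line 1 remove [drj] add [tufie,lsxu] -> 4 lines: zim tufie lsxu tbx
Hunk 4: at line 1 remove [tufie] add [bpnn,smfnc] -> 5 lines: zim bpnn smfnc lsxu tbx
Final line 2: bpnn

Answer: bpnn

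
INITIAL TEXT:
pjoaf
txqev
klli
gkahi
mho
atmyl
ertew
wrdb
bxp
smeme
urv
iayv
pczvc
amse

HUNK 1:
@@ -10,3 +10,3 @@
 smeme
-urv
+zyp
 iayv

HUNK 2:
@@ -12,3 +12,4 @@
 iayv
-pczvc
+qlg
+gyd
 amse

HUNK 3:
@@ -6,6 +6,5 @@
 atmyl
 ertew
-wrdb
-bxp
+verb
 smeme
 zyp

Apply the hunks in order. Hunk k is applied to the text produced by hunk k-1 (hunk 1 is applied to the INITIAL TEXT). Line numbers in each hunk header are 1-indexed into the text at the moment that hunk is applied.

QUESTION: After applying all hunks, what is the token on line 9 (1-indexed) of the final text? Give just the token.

Answer: smeme

Derivation:
Hunk 1: at line 10 remove [urv] add [zyp] -> 14 lines: pjoaf txqev klli gkahi mho atmyl ertew wrdb bxp smeme zyp iayv pczvc amse
Hunk 2: at line 12 remove [pczvc] add [qlg,gyd] -> 15 lines: pjoaf txqev klli gkahi mho atmyl ertew wrdb bxp smeme zyp iayv qlg gyd amse
Hunk 3: at line 6 remove [wrdb,bxp] add [verb] -> 14 lines: pjoaf txqev klli gkahi mho atmyl ertew verb smeme zyp iayv qlg gyd amse
Final line 9: smeme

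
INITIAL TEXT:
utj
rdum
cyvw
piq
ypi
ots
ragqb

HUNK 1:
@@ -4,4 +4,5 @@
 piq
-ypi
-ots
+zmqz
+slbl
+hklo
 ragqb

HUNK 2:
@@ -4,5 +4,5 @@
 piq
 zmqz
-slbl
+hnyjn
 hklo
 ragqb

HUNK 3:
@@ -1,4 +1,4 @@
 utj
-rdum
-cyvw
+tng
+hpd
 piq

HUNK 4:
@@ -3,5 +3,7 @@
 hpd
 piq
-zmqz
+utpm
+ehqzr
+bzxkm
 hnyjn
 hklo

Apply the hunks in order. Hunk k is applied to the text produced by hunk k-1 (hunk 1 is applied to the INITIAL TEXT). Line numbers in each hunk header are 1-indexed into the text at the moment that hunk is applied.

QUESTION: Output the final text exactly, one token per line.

Hunk 1: at line 4 remove [ypi,ots] add [zmqz,slbl,hklo] -> 8 lines: utj rdum cyvw piq zmqz slbl hklo ragqb
Hunk 2: at line 4 remove [slbl] add [hnyjn] -> 8 lines: utj rdum cyvw piq zmqz hnyjn hklo ragqb
Hunk 3: at line 1 remove [rdum,cyvw] add [tng,hpd] -> 8 lines: utj tng hpd piq zmqz hnyjn hklo ragqb
Hunk 4: at line 3 remove [zmqz] add [utpm,ehqzr,bzxkm] -> 10 lines: utj tng hpd piq utpm ehqzr bzxkm hnyjn hklo ragqb

Answer: utj
tng
hpd
piq
utpm
ehqzr
bzxkm
hnyjn
hklo
ragqb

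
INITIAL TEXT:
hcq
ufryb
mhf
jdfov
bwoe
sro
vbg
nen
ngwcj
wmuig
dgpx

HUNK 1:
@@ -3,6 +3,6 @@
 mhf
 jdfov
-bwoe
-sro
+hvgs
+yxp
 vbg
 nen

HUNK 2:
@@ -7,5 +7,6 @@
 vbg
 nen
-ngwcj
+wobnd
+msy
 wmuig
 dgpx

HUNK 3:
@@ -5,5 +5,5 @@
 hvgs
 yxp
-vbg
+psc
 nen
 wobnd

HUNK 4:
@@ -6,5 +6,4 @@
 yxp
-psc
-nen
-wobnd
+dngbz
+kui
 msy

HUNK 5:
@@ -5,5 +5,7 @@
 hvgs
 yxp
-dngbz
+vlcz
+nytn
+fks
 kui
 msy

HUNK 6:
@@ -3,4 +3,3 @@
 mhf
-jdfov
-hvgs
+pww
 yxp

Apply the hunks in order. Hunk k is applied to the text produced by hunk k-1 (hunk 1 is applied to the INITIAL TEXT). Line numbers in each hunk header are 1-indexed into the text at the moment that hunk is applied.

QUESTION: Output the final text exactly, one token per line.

Hunk 1: at line 3 remove [bwoe,sro] add [hvgs,yxp] -> 11 lines: hcq ufryb mhf jdfov hvgs yxp vbg nen ngwcj wmuig dgpx
Hunk 2: at line 7 remove [ngwcj] add [wobnd,msy] -> 12 lines: hcq ufryb mhf jdfov hvgs yxp vbg nen wobnd msy wmuig dgpx
Hunk 3: at line 5 remove [vbg] add [psc] -> 12 lines: hcq ufryb mhf jdfov hvgs yxp psc nen wobnd msy wmuig dgpx
Hunk 4: at line 6 remove [psc,nen,wobnd] add [dngbz,kui] -> 11 lines: hcq ufryb mhf jdfov hvgs yxp dngbz kui msy wmuig dgpx
Hunk 5: at line 5 remove [dngbz] add [vlcz,nytn,fks] -> 13 lines: hcq ufryb mhf jdfov hvgs yxp vlcz nytn fks kui msy wmuig dgpx
Hunk 6: at line 3 remove [jdfov,hvgs] add [pww] -> 12 lines: hcq ufryb mhf pww yxp vlcz nytn fks kui msy wmuig dgpx

Answer: hcq
ufryb
mhf
pww
yxp
vlcz
nytn
fks
kui
msy
wmuig
dgpx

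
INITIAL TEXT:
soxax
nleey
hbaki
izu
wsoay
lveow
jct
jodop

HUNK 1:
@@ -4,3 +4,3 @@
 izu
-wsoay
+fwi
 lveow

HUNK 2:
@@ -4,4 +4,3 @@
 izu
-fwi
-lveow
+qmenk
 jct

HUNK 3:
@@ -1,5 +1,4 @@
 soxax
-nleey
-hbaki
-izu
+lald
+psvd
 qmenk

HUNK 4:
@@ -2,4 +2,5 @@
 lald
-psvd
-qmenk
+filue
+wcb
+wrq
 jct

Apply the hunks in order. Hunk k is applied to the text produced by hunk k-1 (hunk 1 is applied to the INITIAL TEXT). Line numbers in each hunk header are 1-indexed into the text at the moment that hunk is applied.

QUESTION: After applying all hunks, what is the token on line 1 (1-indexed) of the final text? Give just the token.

Hunk 1: at line 4 remove [wsoay] add [fwi] -> 8 lines: soxax nleey hbaki izu fwi lveow jct jodop
Hunk 2: at line 4 remove [fwi,lveow] add [qmenk] -> 7 lines: soxax nleey hbaki izu qmenk jct jodop
Hunk 3: at line 1 remove [nleey,hbaki,izu] add [lald,psvd] -> 6 lines: soxax lald psvd qmenk jct jodop
Hunk 4: at line 2 remove [psvd,qmenk] add [filue,wcb,wrq] -> 7 lines: soxax lald filue wcb wrq jct jodop
Final line 1: soxax

Answer: soxax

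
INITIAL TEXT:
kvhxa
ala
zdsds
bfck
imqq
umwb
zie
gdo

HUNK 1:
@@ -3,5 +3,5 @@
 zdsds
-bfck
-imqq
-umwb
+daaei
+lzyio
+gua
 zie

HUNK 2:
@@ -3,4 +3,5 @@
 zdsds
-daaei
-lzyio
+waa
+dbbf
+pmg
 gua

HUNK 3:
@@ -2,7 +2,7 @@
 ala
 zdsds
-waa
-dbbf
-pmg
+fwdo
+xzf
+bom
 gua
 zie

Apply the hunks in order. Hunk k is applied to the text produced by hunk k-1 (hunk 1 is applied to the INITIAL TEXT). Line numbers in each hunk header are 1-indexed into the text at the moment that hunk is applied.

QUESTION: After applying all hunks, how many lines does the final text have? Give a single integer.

Answer: 9

Derivation:
Hunk 1: at line 3 remove [bfck,imqq,umwb] add [daaei,lzyio,gua] -> 8 lines: kvhxa ala zdsds daaei lzyio gua zie gdo
Hunk 2: at line 3 remove [daaei,lzyio] add [waa,dbbf,pmg] -> 9 lines: kvhxa ala zdsds waa dbbf pmg gua zie gdo
Hunk 3: at line 2 remove [waa,dbbf,pmg] add [fwdo,xzf,bom] -> 9 lines: kvhxa ala zdsds fwdo xzf bom gua zie gdo
Final line count: 9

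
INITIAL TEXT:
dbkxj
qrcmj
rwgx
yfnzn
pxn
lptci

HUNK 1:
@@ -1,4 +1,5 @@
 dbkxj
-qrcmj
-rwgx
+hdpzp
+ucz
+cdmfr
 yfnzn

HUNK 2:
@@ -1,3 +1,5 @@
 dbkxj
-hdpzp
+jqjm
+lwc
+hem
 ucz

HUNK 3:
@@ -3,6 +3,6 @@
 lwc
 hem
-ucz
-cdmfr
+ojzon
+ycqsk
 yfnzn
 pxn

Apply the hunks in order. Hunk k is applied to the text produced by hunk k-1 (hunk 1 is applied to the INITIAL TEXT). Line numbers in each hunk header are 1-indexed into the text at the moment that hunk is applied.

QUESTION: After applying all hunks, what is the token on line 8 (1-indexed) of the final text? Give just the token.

Answer: pxn

Derivation:
Hunk 1: at line 1 remove [qrcmj,rwgx] add [hdpzp,ucz,cdmfr] -> 7 lines: dbkxj hdpzp ucz cdmfr yfnzn pxn lptci
Hunk 2: at line 1 remove [hdpzp] add [jqjm,lwc,hem] -> 9 lines: dbkxj jqjm lwc hem ucz cdmfr yfnzn pxn lptci
Hunk 3: at line 3 remove [ucz,cdmfr] add [ojzon,ycqsk] -> 9 lines: dbkxj jqjm lwc hem ojzon ycqsk yfnzn pxn lptci
Final line 8: pxn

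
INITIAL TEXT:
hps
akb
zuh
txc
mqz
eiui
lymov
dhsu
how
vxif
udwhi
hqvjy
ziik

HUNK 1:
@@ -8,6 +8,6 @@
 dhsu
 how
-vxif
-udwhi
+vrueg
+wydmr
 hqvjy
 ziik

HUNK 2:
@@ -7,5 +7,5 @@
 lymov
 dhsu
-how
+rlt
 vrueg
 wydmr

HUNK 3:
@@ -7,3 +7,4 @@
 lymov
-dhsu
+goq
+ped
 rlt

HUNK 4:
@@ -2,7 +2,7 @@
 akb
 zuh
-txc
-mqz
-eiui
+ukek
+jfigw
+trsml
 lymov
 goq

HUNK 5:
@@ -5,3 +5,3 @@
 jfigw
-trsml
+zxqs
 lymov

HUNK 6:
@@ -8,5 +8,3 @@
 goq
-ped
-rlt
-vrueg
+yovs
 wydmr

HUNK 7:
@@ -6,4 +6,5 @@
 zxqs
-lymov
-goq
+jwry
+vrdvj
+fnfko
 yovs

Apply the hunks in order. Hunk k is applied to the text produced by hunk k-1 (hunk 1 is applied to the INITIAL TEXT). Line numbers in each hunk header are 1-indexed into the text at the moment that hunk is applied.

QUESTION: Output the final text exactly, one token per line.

Hunk 1: at line 8 remove [vxif,udwhi] add [vrueg,wydmr] -> 13 lines: hps akb zuh txc mqz eiui lymov dhsu how vrueg wydmr hqvjy ziik
Hunk 2: at line 7 remove [how] add [rlt] -> 13 lines: hps akb zuh txc mqz eiui lymov dhsu rlt vrueg wydmr hqvjy ziik
Hunk 3: at line 7 remove [dhsu] add [goq,ped] -> 14 lines: hps akb zuh txc mqz eiui lymov goq ped rlt vrueg wydmr hqvjy ziik
Hunk 4: at line 2 remove [txc,mqz,eiui] add [ukek,jfigw,trsml] -> 14 lines: hps akb zuh ukek jfigw trsml lymov goq ped rlt vrueg wydmr hqvjy ziik
Hunk 5: at line 5 remove [trsml] add [zxqs] -> 14 lines: hps akb zuh ukek jfigw zxqs lymov goq ped rlt vrueg wydmr hqvjy ziik
Hunk 6: at line 8 remove [ped,rlt,vrueg] add [yovs] -> 12 lines: hps akb zuh ukek jfigw zxqs lymov goq yovs wydmr hqvjy ziik
Hunk 7: at line 6 remove [lymov,goq] add [jwry,vrdvj,fnfko] -> 13 lines: hps akb zuh ukek jfigw zxqs jwry vrdvj fnfko yovs wydmr hqvjy ziik

Answer: hps
akb
zuh
ukek
jfigw
zxqs
jwry
vrdvj
fnfko
yovs
wydmr
hqvjy
ziik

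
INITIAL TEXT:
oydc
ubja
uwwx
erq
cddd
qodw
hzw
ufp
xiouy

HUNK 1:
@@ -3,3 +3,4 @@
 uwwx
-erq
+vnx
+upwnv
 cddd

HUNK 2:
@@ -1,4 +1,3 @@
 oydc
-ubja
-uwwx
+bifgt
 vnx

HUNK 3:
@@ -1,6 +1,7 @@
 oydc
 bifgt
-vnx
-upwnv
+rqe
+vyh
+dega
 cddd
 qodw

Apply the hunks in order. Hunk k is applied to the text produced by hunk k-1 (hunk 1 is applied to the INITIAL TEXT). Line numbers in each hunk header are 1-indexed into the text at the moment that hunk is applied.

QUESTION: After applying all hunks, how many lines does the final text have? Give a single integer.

Answer: 10

Derivation:
Hunk 1: at line 3 remove [erq] add [vnx,upwnv] -> 10 lines: oydc ubja uwwx vnx upwnv cddd qodw hzw ufp xiouy
Hunk 2: at line 1 remove [ubja,uwwx] add [bifgt] -> 9 lines: oydc bifgt vnx upwnv cddd qodw hzw ufp xiouy
Hunk 3: at line 1 remove [vnx,upwnv] add [rqe,vyh,dega] -> 10 lines: oydc bifgt rqe vyh dega cddd qodw hzw ufp xiouy
Final line count: 10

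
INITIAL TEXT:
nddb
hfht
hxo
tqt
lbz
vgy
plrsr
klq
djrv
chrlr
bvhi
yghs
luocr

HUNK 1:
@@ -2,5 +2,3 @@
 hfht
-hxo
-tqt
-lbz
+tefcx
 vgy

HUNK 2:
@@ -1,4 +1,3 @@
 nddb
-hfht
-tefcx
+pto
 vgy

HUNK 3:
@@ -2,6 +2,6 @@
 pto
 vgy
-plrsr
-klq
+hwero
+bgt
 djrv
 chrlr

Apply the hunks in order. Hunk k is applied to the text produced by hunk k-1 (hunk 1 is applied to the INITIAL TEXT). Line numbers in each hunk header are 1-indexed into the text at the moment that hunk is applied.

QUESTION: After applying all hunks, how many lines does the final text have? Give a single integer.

Answer: 10

Derivation:
Hunk 1: at line 2 remove [hxo,tqt,lbz] add [tefcx] -> 11 lines: nddb hfht tefcx vgy plrsr klq djrv chrlr bvhi yghs luocr
Hunk 2: at line 1 remove [hfht,tefcx] add [pto] -> 10 lines: nddb pto vgy plrsr klq djrv chrlr bvhi yghs luocr
Hunk 3: at line 2 remove [plrsr,klq] add [hwero,bgt] -> 10 lines: nddb pto vgy hwero bgt djrv chrlr bvhi yghs luocr
Final line count: 10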